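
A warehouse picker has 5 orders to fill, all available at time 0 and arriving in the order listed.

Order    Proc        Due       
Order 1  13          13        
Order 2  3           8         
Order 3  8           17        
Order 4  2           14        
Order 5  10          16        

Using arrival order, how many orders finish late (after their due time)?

FIFO (arrival order): Order 1 Order 2 Order 3 Order 4 Order 5.
Order 1: 0→13, due 13, tardiness 0
Order 2: 13→16, due 8, tardiness 8
Order 3: 16→24, due 17, tardiness 7
Order 4: 24→26, due 14, tardiness 12
Order 5: 26→36, due 16, tardiness 20
Late orders: 4.

4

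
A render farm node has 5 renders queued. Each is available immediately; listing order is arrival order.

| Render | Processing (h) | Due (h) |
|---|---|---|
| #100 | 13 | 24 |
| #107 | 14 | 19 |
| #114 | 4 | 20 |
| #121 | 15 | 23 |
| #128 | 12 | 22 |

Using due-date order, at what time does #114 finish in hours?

EDD (increasing due date): #107 #114 #128 #121 #100.
#107: 0→14
#114: 14→18

18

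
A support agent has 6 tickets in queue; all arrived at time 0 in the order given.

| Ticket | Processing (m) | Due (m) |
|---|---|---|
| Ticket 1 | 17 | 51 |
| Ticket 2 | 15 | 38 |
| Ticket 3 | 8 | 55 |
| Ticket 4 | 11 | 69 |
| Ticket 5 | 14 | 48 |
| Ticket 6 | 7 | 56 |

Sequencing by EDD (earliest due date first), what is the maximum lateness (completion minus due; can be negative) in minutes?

5

EDD (increasing due date): Ticket 2 Ticket 5 Ticket 1 Ticket 3 Ticket 6 Ticket 4.
Ticket 2: 0→15, due 38, lateness -23
Ticket 5: 15→29, due 48, lateness -19
Ticket 1: 29→46, due 51, lateness -5
Ticket 3: 46→54, due 55, lateness -1
Ticket 6: 54→61, due 56, lateness 5
Ticket 4: 61→72, due 69, lateness 3
Maximum = 5.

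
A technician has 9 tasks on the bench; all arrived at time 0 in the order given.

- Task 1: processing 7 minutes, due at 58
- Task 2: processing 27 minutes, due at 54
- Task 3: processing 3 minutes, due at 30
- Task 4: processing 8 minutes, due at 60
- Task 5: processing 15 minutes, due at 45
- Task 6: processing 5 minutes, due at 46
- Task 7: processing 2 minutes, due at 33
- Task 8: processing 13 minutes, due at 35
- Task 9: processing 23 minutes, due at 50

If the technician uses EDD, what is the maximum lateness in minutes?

43

EDD (increasing due date): Task 3 Task 7 Task 8 Task 5 Task 6 Task 9 Task 2 Task 1 Task 4.
Task 3: 0→3, due 30, lateness -27
Task 7: 3→5, due 33, lateness -28
Task 8: 5→18, due 35, lateness -17
Task 5: 18→33, due 45, lateness -12
Task 6: 33→38, due 46, lateness -8
Task 9: 38→61, due 50, lateness 11
Task 2: 61→88, due 54, lateness 34
Task 1: 88→95, due 58, lateness 37
Task 4: 95→103, due 60, lateness 43
Maximum = 43.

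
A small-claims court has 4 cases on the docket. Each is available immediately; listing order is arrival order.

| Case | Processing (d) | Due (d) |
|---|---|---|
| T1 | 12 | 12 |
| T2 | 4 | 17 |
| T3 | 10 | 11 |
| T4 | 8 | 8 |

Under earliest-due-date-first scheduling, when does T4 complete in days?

EDD (increasing due date): T4 T3 T1 T2.
T4: 0→8

8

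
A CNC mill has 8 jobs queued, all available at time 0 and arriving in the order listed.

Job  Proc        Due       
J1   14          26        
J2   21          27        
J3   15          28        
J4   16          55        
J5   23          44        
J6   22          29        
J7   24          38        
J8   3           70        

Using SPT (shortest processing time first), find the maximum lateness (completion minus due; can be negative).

SPT (increasing processing time): J8 J1 J3 J4 J2 J6 J5 J7.
J8: 0→3, due 70, lateness -67
J1: 3→17, due 26, lateness -9
J3: 17→32, due 28, lateness 4
J4: 32→48, due 55, lateness -7
J2: 48→69, due 27, lateness 42
J6: 69→91, due 29, lateness 62
J5: 91→114, due 44, lateness 70
J7: 114→138, due 38, lateness 100
Maximum = 100.

100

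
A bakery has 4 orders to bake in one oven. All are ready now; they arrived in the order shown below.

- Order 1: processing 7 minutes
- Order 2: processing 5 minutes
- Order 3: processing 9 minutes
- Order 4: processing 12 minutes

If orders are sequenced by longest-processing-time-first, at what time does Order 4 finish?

LPT (decreasing processing time): Order 4 Order 3 Order 1 Order 2.
Order 4: 0→12

12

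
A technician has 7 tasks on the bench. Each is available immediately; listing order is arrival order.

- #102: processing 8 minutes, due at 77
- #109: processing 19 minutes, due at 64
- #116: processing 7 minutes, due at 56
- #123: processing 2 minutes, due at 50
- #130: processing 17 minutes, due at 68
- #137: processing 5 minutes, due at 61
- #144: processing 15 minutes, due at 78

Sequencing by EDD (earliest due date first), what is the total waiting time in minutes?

EDD (increasing due date): #123 #116 #137 #109 #130 #102 #144.
#123: waits 0, runs 0→2
#116: waits 2, runs 2→9
#137: waits 9, runs 9→14
#109: waits 14, runs 14→33
#130: waits 33, runs 33→50
#102: waits 50, runs 50→58
#144: waits 58, runs 58→73
Sum = 0+2+9+14+33+50+58 = 166.

166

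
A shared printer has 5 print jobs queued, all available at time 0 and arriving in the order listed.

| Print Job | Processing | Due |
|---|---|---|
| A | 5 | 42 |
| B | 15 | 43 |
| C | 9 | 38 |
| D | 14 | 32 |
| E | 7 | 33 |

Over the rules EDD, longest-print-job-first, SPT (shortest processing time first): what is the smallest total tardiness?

7

EDD (increasing due date): D E C A B.
D: 0→14, due 32, tardiness 0
E: 14→21, due 33, tardiness 0
C: 21→30, due 38, tardiness 0
A: 30→35, due 42, tardiness 0
B: 35→50, due 43, tardiness 7
Sum = 0+0+0+0+7 = 7.
LPT (decreasing processing time): B D C E A.
B: 0→15, due 43, tardiness 0
D: 15→29, due 32, tardiness 0
C: 29→38, due 38, tardiness 0
E: 38→45, due 33, tardiness 12
A: 45→50, due 42, tardiness 8
Sum = 0+0+0+12+8 = 20.
SPT (increasing processing time): A E C D B.
A: 0→5, due 42, tardiness 0
E: 5→12, due 33, tardiness 0
C: 12→21, due 38, tardiness 0
D: 21→35, due 32, tardiness 3
B: 35→50, due 43, tardiness 7
Sum = 0+0+0+3+7 = 10.
EDD 7, LPT 20, SPT 10 → minimum 7.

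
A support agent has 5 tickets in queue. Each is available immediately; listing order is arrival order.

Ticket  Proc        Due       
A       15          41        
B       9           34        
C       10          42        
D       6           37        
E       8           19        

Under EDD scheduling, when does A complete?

EDD (increasing due date): E B D A C.
E: 0→8
B: 8→17
D: 17→23
A: 23→38

38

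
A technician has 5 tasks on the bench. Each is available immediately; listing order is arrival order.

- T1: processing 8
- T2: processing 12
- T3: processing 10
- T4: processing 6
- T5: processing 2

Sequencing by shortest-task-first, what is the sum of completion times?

90

SPT (increasing processing time): T5 T4 T1 T3 T2.
T5: 0→2
T4: 2→8
T1: 8→16
T3: 16→26
T2: 26→38
Sum = 2+8+16+26+38 = 90.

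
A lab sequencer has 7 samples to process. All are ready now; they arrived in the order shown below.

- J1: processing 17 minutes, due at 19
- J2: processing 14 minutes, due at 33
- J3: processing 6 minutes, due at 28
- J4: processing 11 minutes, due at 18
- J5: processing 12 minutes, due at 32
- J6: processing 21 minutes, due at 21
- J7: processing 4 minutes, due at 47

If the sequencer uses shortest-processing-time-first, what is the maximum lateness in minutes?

SPT (increasing processing time): J7 J3 J4 J5 J2 J1 J6.
J7: 0→4, due 47, lateness -43
J3: 4→10, due 28, lateness -18
J4: 10→21, due 18, lateness 3
J5: 21→33, due 32, lateness 1
J2: 33→47, due 33, lateness 14
J1: 47→64, due 19, lateness 45
J6: 64→85, due 21, lateness 64
Maximum = 64.

64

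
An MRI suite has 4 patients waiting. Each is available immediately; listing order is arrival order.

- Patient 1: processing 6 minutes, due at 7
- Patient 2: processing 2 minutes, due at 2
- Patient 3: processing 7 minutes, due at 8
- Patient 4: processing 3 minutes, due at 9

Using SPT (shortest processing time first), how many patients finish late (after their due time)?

SPT (increasing processing time): Patient 2 Patient 4 Patient 1 Patient 3.
Patient 2: 0→2, due 2, tardiness 0
Patient 4: 2→5, due 9, tardiness 0
Patient 1: 5→11, due 7, tardiness 4
Patient 3: 11→18, due 8, tardiness 10
Late patients: 2.

2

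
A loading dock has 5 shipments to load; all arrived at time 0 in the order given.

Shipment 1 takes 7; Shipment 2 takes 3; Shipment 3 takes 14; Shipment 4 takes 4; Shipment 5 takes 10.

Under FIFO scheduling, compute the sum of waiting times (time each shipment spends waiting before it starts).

69

FIFO (arrival order): Shipment 1 Shipment 2 Shipment 3 Shipment 4 Shipment 5.
Shipment 1: waits 0, runs 0→7
Shipment 2: waits 7, runs 7→10
Shipment 3: waits 10, runs 10→24
Shipment 4: waits 24, runs 24→28
Shipment 5: waits 28, runs 28→38
Sum = 0+7+10+24+28 = 69.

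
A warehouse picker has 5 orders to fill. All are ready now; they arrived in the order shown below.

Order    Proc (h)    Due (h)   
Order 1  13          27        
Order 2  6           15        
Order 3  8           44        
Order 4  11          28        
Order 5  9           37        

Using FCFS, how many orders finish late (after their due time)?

FIFO (arrival order): Order 1 Order 2 Order 3 Order 4 Order 5.
Order 1: 0→13, due 27, tardiness 0
Order 2: 13→19, due 15, tardiness 4
Order 3: 19→27, due 44, tardiness 0
Order 4: 27→38, due 28, tardiness 10
Order 5: 38→47, due 37, tardiness 10
Late orders: 3.

3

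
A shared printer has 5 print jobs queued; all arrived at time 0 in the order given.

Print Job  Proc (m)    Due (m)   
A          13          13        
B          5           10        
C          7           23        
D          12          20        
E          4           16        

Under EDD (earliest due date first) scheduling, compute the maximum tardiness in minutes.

EDD (increasing due date): B A E D C.
B: 0→5, due 10, tardiness 0
A: 5→18, due 13, tardiness 5
E: 18→22, due 16, tardiness 6
D: 22→34, due 20, tardiness 14
C: 34→41, due 23, tardiness 18
Maximum = 18.

18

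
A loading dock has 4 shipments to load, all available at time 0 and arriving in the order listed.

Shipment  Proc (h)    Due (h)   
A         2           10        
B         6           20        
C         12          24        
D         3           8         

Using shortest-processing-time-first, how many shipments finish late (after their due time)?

0

SPT (increasing processing time): A D B C.
A: 0→2, due 10, tardiness 0
D: 2→5, due 8, tardiness 0
B: 5→11, due 20, tardiness 0
C: 11→23, due 24, tardiness 0
Late shipments: 0.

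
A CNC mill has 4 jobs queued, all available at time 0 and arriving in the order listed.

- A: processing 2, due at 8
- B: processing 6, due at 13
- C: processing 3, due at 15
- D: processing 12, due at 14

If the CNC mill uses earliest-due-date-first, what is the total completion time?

53

EDD (increasing due date): A B D C.
A: 0→2
B: 2→8
D: 8→20
C: 20→23
Sum = 2+8+20+23 = 53.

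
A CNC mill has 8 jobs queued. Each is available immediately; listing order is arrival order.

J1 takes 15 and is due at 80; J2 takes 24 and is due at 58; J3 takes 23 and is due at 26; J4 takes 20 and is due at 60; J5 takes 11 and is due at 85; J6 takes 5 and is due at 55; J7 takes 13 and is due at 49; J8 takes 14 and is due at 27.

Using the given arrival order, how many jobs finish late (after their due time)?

FIFO (arrival order): J1 J2 J3 J4 J5 J6 J7 J8.
J1: 0→15, due 80, tardiness 0
J2: 15→39, due 58, tardiness 0
J3: 39→62, due 26, tardiness 36
J4: 62→82, due 60, tardiness 22
J5: 82→93, due 85, tardiness 8
J6: 93→98, due 55, tardiness 43
J7: 98→111, due 49, tardiness 62
J8: 111→125, due 27, tardiness 98
Late jobs: 6.

6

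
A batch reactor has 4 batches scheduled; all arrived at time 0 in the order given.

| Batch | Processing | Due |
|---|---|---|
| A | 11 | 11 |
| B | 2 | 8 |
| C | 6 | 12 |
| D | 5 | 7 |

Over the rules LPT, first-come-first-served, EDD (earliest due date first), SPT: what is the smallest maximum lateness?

LPT (decreasing processing time): A C D B.
A: 0→11, due 11, lateness 0
C: 11→17, due 12, lateness 5
D: 17→22, due 7, lateness 15
B: 22→24, due 8, lateness 16
Maximum = 16.
FIFO (arrival order): A B C D.
A: 0→11, due 11, lateness 0
B: 11→13, due 8, lateness 5
C: 13→19, due 12, lateness 7
D: 19→24, due 7, lateness 17
Maximum = 17.
EDD (increasing due date): D B A C.
D: 0→5, due 7, lateness -2
B: 5→7, due 8, lateness -1
A: 7→18, due 11, lateness 7
C: 18→24, due 12, lateness 12
Maximum = 12.
SPT (increasing processing time): B D C A.
B: 0→2, due 8, lateness -6
D: 2→7, due 7, lateness 0
C: 7→13, due 12, lateness 1
A: 13→24, due 11, lateness 13
Maximum = 13.
LPT 16, FIFO 17, EDD 12, SPT 13 → minimum 12.

12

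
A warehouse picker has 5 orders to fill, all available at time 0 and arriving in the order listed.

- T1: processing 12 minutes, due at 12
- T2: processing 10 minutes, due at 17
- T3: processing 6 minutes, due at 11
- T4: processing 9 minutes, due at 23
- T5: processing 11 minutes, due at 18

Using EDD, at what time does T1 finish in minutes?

EDD (increasing due date): T3 T1 T2 T5 T4.
T3: 0→6
T1: 6→18

18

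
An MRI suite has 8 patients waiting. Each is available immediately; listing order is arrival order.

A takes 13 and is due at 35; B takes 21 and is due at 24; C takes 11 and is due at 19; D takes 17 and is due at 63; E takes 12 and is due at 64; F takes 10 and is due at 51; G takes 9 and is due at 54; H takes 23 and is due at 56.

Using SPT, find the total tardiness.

SPT (increasing processing time): G F C E A D B H.
G: 0→9, due 54, tardiness 0
F: 9→19, due 51, tardiness 0
C: 19→30, due 19, tardiness 11
E: 30→42, due 64, tardiness 0
A: 42→55, due 35, tardiness 20
D: 55→72, due 63, tardiness 9
B: 72→93, due 24, tardiness 69
H: 93→116, due 56, tardiness 60
Sum = 0+0+11+0+20+9+69+60 = 169.

169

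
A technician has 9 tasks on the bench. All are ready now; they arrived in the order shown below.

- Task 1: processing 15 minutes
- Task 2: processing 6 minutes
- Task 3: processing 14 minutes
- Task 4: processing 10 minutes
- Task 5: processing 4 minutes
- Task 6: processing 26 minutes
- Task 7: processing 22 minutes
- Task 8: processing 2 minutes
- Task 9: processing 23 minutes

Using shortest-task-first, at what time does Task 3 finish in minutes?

SPT (increasing processing time): Task 8 Task 5 Task 2 Task 4 Task 3 Task 1 Task 7 Task 9 Task 6.
Task 8: 0→2
Task 5: 2→6
Task 2: 6→12
Task 4: 12→22
Task 3: 22→36

36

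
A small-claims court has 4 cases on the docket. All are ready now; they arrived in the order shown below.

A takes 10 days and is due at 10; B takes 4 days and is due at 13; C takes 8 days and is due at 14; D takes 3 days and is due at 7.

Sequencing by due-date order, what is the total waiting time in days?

EDD (increasing due date): D A B C.
D: waits 0, runs 0→3
A: waits 3, runs 3→13
B: waits 13, runs 13→17
C: waits 17, runs 17→25
Sum = 0+3+13+17 = 33.

33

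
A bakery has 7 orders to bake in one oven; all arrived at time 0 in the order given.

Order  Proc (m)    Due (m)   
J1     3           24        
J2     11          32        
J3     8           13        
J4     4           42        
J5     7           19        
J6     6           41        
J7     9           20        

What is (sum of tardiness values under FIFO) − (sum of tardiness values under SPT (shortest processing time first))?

2

FIFO (arrival order): J1 J2 J3 J4 J5 J6 J7.
J1: 0→3, due 24, tardiness 0
J2: 3→14, due 32, tardiness 0
J3: 14→22, due 13, tardiness 9
J4: 22→26, due 42, tardiness 0
J5: 26→33, due 19, tardiness 14
J6: 33→39, due 41, tardiness 0
J7: 39→48, due 20, tardiness 28
Sum = 0+0+9+0+14+0+28 = 51.
SPT (increasing processing time): J1 J4 J6 J5 J3 J7 J2.
J1: 0→3, due 24, tardiness 0
J4: 3→7, due 42, tardiness 0
J6: 7→13, due 41, tardiness 0
J5: 13→20, due 19, tardiness 1
J3: 20→28, due 13, tardiness 15
J7: 28→37, due 20, tardiness 17
J2: 37→48, due 32, tardiness 16
Sum = 0+0+0+1+15+17+16 = 49.
Difference = 51 − 49 = 2.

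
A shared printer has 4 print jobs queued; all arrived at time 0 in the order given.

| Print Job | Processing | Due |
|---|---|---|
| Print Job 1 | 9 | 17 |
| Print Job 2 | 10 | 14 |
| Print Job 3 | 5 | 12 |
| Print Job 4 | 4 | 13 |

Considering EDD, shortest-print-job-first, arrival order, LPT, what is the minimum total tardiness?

15

EDD (increasing due date): Print Job 3 Print Job 4 Print Job 2 Print Job 1.
Print Job 3: 0→5, due 12, tardiness 0
Print Job 4: 5→9, due 13, tardiness 0
Print Job 2: 9→19, due 14, tardiness 5
Print Job 1: 19→28, due 17, tardiness 11
Sum = 0+0+5+11 = 16.
SPT (increasing processing time): Print Job 4 Print Job 3 Print Job 1 Print Job 2.
Print Job 4: 0→4, due 13, tardiness 0
Print Job 3: 4→9, due 12, tardiness 0
Print Job 1: 9→18, due 17, tardiness 1
Print Job 2: 18→28, due 14, tardiness 14
Sum = 0+0+1+14 = 15.
FIFO (arrival order): Print Job 1 Print Job 2 Print Job 3 Print Job 4.
Print Job 1: 0→9, due 17, tardiness 0
Print Job 2: 9→19, due 14, tardiness 5
Print Job 3: 19→24, due 12, tardiness 12
Print Job 4: 24→28, due 13, tardiness 15
Sum = 0+5+12+15 = 32.
LPT (decreasing processing time): Print Job 2 Print Job 1 Print Job 3 Print Job 4.
Print Job 2: 0→10, due 14, tardiness 0
Print Job 1: 10→19, due 17, tardiness 2
Print Job 3: 19→24, due 12, tardiness 12
Print Job 4: 24→28, due 13, tardiness 15
Sum = 0+2+12+15 = 29.
EDD 16, SPT 15, FIFO 32, LPT 29 → minimum 15.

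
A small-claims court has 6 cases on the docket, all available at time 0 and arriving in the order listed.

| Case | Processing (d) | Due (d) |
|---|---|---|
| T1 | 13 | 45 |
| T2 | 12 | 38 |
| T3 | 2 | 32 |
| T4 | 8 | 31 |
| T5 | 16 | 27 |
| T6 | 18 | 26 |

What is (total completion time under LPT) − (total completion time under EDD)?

31

LPT (decreasing processing time): T6 T5 T1 T2 T4 T3.
T6: 0→18
T5: 18→34
T1: 34→47
T2: 47→59
T4: 59→67
T3: 67→69
Sum = 18+34+47+59+67+69 = 294.
EDD (increasing due date): T6 T5 T4 T3 T2 T1.
T6: 0→18
T5: 18→34
T4: 34→42
T3: 42→44
T2: 44→56
T1: 56→69
Sum = 18+34+42+44+56+69 = 263.
Difference = 294 − 263 = 31.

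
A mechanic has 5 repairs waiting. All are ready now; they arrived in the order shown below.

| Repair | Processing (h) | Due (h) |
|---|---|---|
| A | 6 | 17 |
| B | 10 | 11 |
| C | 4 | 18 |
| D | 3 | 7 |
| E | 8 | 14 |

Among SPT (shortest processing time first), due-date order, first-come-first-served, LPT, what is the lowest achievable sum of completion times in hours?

SPT (increasing processing time): D C A E B.
D: 0→3
C: 3→7
A: 7→13
E: 13→21
B: 21→31
Sum = 3+7+13+21+31 = 75.
EDD (increasing due date): D B E A C.
D: 0→3
B: 3→13
E: 13→21
A: 21→27
C: 27→31
Sum = 3+13+21+27+31 = 95.
FIFO (arrival order): A B C D E.
A: 0→6
B: 6→16
C: 16→20
D: 20→23
E: 23→31
Sum = 6+16+20+23+31 = 96.
LPT (decreasing processing time): B E A C D.
B: 0→10
E: 10→18
A: 18→24
C: 24→28
D: 28→31
Sum = 10+18+24+28+31 = 111.
SPT 75, EDD 95, FIFO 96, LPT 111 → minimum 75.

75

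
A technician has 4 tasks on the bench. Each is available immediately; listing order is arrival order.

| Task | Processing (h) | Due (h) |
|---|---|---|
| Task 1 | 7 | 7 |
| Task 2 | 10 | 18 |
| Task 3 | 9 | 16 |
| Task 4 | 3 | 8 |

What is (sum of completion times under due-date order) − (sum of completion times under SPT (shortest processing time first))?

4

EDD (increasing due date): Task 1 Task 4 Task 3 Task 2.
Task 1: 0→7
Task 4: 7→10
Task 3: 10→19
Task 2: 19→29
Sum = 7+10+19+29 = 65.
SPT (increasing processing time): Task 4 Task 1 Task 3 Task 2.
Task 4: 0→3
Task 1: 3→10
Task 3: 10→19
Task 2: 19→29
Sum = 3+10+19+29 = 61.
Difference = 65 − 61 = 4.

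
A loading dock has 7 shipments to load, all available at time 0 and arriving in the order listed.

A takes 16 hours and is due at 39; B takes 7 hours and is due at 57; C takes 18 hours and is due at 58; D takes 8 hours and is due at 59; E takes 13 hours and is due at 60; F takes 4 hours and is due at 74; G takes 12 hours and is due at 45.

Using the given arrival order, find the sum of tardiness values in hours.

FIFO (arrival order): A B C D E F G.
A: 0→16, due 39, tardiness 0
B: 16→23, due 57, tardiness 0
C: 23→41, due 58, tardiness 0
D: 41→49, due 59, tardiness 0
E: 49→62, due 60, tardiness 2
F: 62→66, due 74, tardiness 0
G: 66→78, due 45, tardiness 33
Sum = 0+0+0+0+2+0+33 = 35.

35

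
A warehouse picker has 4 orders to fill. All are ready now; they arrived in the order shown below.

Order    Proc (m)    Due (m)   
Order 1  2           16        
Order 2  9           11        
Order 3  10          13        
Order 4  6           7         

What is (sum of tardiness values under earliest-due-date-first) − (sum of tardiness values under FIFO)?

-1

EDD (increasing due date): Order 4 Order 2 Order 3 Order 1.
Order 4: 0→6, due 7, tardiness 0
Order 2: 6→15, due 11, tardiness 4
Order 3: 15→25, due 13, tardiness 12
Order 1: 25→27, due 16, tardiness 11
Sum = 0+4+12+11 = 27.
FIFO (arrival order): Order 1 Order 2 Order 3 Order 4.
Order 1: 0→2, due 16, tardiness 0
Order 2: 2→11, due 11, tardiness 0
Order 3: 11→21, due 13, tardiness 8
Order 4: 21→27, due 7, tardiness 20
Sum = 0+0+8+20 = 28.
Difference = 27 − 28 = -1.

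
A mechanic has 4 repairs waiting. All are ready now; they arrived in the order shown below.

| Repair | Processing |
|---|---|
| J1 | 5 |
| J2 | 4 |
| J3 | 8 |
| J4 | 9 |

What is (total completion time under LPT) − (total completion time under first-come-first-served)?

LPT (decreasing processing time): J4 J3 J1 J2.
J4: 0→9
J3: 9→17
J1: 17→22
J2: 22→26
Sum = 9+17+22+26 = 74.
FIFO (arrival order): J1 J2 J3 J4.
J1: 0→5
J2: 5→9
J3: 9→17
J4: 17→26
Sum = 5+9+17+26 = 57.
Difference = 74 − 57 = 17.

17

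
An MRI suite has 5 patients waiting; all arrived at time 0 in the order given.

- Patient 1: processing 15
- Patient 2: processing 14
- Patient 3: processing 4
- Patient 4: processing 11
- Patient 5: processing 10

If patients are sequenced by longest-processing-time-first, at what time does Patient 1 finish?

LPT (decreasing processing time): Patient 1 Patient 2 Patient 4 Patient 5 Patient 3.
Patient 1: 0→15

15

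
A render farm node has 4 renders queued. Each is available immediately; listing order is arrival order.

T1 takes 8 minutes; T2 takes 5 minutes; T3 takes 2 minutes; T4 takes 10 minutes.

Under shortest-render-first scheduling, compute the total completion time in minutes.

SPT (increasing processing time): T3 T2 T1 T4.
T3: 0→2
T2: 2→7
T1: 7→15
T4: 15→25
Sum = 2+7+15+25 = 49.

49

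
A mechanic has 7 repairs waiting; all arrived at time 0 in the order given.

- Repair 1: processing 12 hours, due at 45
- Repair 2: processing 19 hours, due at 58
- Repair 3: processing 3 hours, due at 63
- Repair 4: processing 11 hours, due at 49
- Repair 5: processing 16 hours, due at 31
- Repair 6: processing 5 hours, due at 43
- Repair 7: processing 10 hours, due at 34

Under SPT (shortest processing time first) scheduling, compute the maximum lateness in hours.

SPT (increasing processing time): Repair 3 Repair 6 Repair 7 Repair 4 Repair 1 Repair 5 Repair 2.
Repair 3: 0→3, due 63, lateness -60
Repair 6: 3→8, due 43, lateness -35
Repair 7: 8→18, due 34, lateness -16
Repair 4: 18→29, due 49, lateness -20
Repair 1: 29→41, due 45, lateness -4
Repair 5: 41→57, due 31, lateness 26
Repair 2: 57→76, due 58, lateness 18
Maximum = 26.

26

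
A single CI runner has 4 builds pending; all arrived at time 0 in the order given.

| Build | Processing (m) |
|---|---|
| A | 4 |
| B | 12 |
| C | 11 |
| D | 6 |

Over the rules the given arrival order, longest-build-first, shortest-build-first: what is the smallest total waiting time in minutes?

35

FIFO (arrival order): A B C D.
A: waits 0, runs 0→4
B: waits 4, runs 4→16
C: waits 16, runs 16→27
D: waits 27, runs 27→33
Sum = 0+4+16+27 = 47.
LPT (decreasing processing time): B C D A.
B: waits 0, runs 0→12
C: waits 12, runs 12→23
D: waits 23, runs 23→29
A: waits 29, runs 29→33
Sum = 0+12+23+29 = 64.
SPT (increasing processing time): A D C B.
A: waits 0, runs 0→4
D: waits 4, runs 4→10
C: waits 10, runs 10→21
B: waits 21, runs 21→33
Sum = 0+4+10+21 = 35.
FIFO 47, LPT 64, SPT 35 → minimum 35.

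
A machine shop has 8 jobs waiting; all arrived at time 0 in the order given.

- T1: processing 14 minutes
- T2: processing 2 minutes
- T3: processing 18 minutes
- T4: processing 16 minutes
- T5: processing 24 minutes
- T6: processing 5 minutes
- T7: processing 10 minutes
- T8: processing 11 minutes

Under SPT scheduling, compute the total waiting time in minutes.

230

SPT (increasing processing time): T2 T6 T7 T8 T1 T4 T3 T5.
T2: waits 0, runs 0→2
T6: waits 2, runs 2→7
T7: waits 7, runs 7→17
T8: waits 17, runs 17→28
T1: waits 28, runs 28→42
T4: waits 42, runs 42→58
T3: waits 58, runs 58→76
T5: waits 76, runs 76→100
Sum = 0+2+7+17+28+42+58+76 = 230.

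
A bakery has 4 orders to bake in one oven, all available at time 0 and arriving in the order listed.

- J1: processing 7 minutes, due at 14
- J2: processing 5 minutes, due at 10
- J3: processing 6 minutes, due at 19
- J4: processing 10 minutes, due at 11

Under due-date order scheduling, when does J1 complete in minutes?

22

EDD (increasing due date): J2 J4 J1 J3.
J2: 0→5
J4: 5→15
J1: 15→22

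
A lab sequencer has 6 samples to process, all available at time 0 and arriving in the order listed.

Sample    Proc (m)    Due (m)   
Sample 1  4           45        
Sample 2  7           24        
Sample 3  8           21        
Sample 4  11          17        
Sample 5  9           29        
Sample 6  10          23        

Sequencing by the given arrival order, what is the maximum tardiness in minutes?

26

FIFO (arrival order): Sample 1 Sample 2 Sample 3 Sample 4 Sample 5 Sample 6.
Sample 1: 0→4, due 45, tardiness 0
Sample 2: 4→11, due 24, tardiness 0
Sample 3: 11→19, due 21, tardiness 0
Sample 4: 19→30, due 17, tardiness 13
Sample 5: 30→39, due 29, tardiness 10
Sample 6: 39→49, due 23, tardiness 26
Maximum = 26.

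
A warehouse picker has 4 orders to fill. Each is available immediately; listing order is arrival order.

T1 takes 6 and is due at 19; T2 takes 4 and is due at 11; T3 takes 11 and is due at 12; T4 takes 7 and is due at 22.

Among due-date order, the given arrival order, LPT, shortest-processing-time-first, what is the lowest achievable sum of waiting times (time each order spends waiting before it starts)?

31

EDD (increasing due date): T2 T3 T1 T4.
T2: waits 0, runs 0→4
T3: waits 4, runs 4→15
T1: waits 15, runs 15→21
T4: waits 21, runs 21→28
Sum = 0+4+15+21 = 40.
FIFO (arrival order): T1 T2 T3 T4.
T1: waits 0, runs 0→6
T2: waits 6, runs 6→10
T3: waits 10, runs 10→21
T4: waits 21, runs 21→28
Sum = 0+6+10+21 = 37.
LPT (decreasing processing time): T3 T4 T1 T2.
T3: waits 0, runs 0→11
T4: waits 11, runs 11→18
T1: waits 18, runs 18→24
T2: waits 24, runs 24→28
Sum = 0+11+18+24 = 53.
SPT (increasing processing time): T2 T1 T4 T3.
T2: waits 0, runs 0→4
T1: waits 4, runs 4→10
T4: waits 10, runs 10→17
T3: waits 17, runs 17→28
Sum = 0+4+10+17 = 31.
EDD 40, FIFO 37, LPT 53, SPT 31 → minimum 31.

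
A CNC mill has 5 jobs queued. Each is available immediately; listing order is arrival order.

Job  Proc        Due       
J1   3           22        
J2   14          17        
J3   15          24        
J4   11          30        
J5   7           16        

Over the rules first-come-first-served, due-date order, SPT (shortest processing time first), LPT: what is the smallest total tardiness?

FIFO (arrival order): J1 J2 J3 J4 J5.
J1: 0→3, due 22, tardiness 0
J2: 3→17, due 17, tardiness 0
J3: 17→32, due 24, tardiness 8
J4: 32→43, due 30, tardiness 13
J5: 43→50, due 16, tardiness 34
Sum = 0+0+8+13+34 = 55.
EDD (increasing due date): J5 J2 J1 J3 J4.
J5: 0→7, due 16, tardiness 0
J2: 7→21, due 17, tardiness 4
J1: 21→24, due 22, tardiness 2
J3: 24→39, due 24, tardiness 15
J4: 39→50, due 30, tardiness 20
Sum = 0+4+2+15+20 = 41.
SPT (increasing processing time): J1 J5 J4 J2 J3.
J1: 0→3, due 22, tardiness 0
J5: 3→10, due 16, tardiness 0
J4: 10→21, due 30, tardiness 0
J2: 21→35, due 17, tardiness 18
J3: 35→50, due 24, tardiness 26
Sum = 0+0+0+18+26 = 44.
LPT (decreasing processing time): J3 J2 J4 J5 J1.
J3: 0→15, due 24, tardiness 0
J2: 15→29, due 17, tardiness 12
J4: 29→40, due 30, tardiness 10
J5: 40→47, due 16, tardiness 31
J1: 47→50, due 22, tardiness 28
Sum = 0+12+10+31+28 = 81.
FIFO 55, EDD 41, SPT 44, LPT 81 → minimum 41.

41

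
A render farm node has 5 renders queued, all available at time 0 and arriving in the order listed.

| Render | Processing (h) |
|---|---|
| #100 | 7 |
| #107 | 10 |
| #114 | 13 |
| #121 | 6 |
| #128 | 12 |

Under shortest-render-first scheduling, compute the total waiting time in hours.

SPT (increasing processing time): #121 #100 #107 #128 #114.
#121: waits 0, runs 0→6
#100: waits 6, runs 6→13
#107: waits 13, runs 13→23
#128: waits 23, runs 23→35
#114: waits 35, runs 35→48
Sum = 0+6+13+23+35 = 77.

77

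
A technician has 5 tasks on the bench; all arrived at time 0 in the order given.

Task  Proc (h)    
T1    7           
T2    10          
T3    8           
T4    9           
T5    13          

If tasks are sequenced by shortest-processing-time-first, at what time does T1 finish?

SPT (increasing processing time): T1 T3 T4 T2 T5.
T1: 0→7

7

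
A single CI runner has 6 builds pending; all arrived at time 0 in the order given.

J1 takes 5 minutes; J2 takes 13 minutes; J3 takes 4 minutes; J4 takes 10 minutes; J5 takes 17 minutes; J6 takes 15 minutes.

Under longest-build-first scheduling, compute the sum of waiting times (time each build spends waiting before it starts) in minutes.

LPT (decreasing processing time): J5 J6 J2 J4 J1 J3.
J5: waits 0, runs 0→17
J6: waits 17, runs 17→32
J2: waits 32, runs 32→45
J4: waits 45, runs 45→55
J1: waits 55, runs 55→60
J3: waits 60, runs 60→64
Sum = 0+17+32+45+55+60 = 209.

209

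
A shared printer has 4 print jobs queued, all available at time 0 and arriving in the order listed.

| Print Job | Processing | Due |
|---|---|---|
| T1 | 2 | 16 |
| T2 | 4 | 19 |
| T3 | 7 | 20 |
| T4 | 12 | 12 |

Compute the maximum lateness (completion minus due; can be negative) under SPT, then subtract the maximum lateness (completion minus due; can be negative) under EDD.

8

SPT (increasing processing time): T1 T2 T3 T4.
T1: 0→2, due 16, lateness -14
T2: 2→6, due 19, lateness -13
T3: 6→13, due 20, lateness -7
T4: 13→25, due 12, lateness 13
Maximum = 13.
EDD (increasing due date): T4 T1 T2 T3.
T4: 0→12, due 12, lateness 0
T1: 12→14, due 16, lateness -2
T2: 14→18, due 19, lateness -1
T3: 18→25, due 20, lateness 5
Maximum = 5.
Difference = 13 − 5 = 8.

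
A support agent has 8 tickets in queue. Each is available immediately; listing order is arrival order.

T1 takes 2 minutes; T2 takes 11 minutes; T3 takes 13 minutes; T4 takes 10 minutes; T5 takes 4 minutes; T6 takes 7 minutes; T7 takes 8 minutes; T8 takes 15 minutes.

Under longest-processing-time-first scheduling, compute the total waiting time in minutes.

LPT (decreasing processing time): T8 T3 T2 T4 T7 T6 T5 T1.
T8: waits 0, runs 0→15
T3: waits 15, runs 15→28
T2: waits 28, runs 28→39
T4: waits 39, runs 39→49
T7: waits 49, runs 49→57
T6: waits 57, runs 57→64
T5: waits 64, runs 64→68
T1: waits 68, runs 68→70
Sum = 0+15+28+39+49+57+64+68 = 320.

320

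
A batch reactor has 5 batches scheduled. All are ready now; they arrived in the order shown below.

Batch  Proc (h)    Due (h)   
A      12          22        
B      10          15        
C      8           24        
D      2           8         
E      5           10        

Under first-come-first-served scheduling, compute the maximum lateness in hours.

FIFO (arrival order): A B C D E.
A: 0→12, due 22, lateness -10
B: 12→22, due 15, lateness 7
C: 22→30, due 24, lateness 6
D: 30→32, due 8, lateness 24
E: 32→37, due 10, lateness 27
Maximum = 27.

27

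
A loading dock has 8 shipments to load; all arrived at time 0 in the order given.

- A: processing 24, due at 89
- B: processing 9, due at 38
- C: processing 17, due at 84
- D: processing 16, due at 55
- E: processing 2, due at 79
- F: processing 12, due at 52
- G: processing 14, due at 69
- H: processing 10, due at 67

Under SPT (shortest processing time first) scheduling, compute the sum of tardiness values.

SPT (increasing processing time): E B H F G D C A.
E: 0→2, due 79, tardiness 0
B: 2→11, due 38, tardiness 0
H: 11→21, due 67, tardiness 0
F: 21→33, due 52, tardiness 0
G: 33→47, due 69, tardiness 0
D: 47→63, due 55, tardiness 8
C: 63→80, due 84, tardiness 0
A: 80→104, due 89, tardiness 15
Sum = 0+0+0+0+0+8+0+15 = 23.

23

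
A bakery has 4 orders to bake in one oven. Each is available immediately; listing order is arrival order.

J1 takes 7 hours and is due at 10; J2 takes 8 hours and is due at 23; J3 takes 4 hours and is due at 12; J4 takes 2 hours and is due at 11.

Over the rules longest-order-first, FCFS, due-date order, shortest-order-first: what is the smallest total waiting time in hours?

LPT (decreasing processing time): J2 J1 J3 J4.
J2: waits 0, runs 0→8
J1: waits 8, runs 8→15
J3: waits 15, runs 15→19
J4: waits 19, runs 19→21
Sum = 0+8+15+19 = 42.
FIFO (arrival order): J1 J2 J3 J4.
J1: waits 0, runs 0→7
J2: waits 7, runs 7→15
J3: waits 15, runs 15→19
J4: waits 19, runs 19→21
Sum = 0+7+15+19 = 41.
EDD (increasing due date): J1 J4 J3 J2.
J1: waits 0, runs 0→7
J4: waits 7, runs 7→9
J3: waits 9, runs 9→13
J2: waits 13, runs 13→21
Sum = 0+7+9+13 = 29.
SPT (increasing processing time): J4 J3 J1 J2.
J4: waits 0, runs 0→2
J3: waits 2, runs 2→6
J1: waits 6, runs 6→13
J2: waits 13, runs 13→21
Sum = 0+2+6+13 = 21.
LPT 42, FIFO 41, EDD 29, SPT 21 → minimum 21.

21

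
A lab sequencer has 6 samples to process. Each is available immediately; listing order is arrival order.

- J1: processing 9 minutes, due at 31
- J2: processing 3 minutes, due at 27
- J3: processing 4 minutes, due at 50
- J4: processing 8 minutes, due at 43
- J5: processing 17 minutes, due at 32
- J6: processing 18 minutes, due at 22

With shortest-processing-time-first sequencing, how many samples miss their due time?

2

SPT (increasing processing time): J2 J3 J4 J1 J5 J6.
J2: 0→3, due 27, tardiness 0
J3: 3→7, due 50, tardiness 0
J4: 7→15, due 43, tardiness 0
J1: 15→24, due 31, tardiness 0
J5: 24→41, due 32, tardiness 9
J6: 41→59, due 22, tardiness 37
Late samples: 2.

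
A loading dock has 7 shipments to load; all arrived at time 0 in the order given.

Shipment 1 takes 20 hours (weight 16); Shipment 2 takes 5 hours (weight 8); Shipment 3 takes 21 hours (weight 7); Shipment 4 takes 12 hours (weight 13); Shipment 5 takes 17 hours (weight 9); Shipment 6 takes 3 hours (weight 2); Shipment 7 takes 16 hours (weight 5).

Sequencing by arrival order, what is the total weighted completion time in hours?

2897

FIFO (arrival order): Shipment 1 Shipment 2 Shipment 3 Shipment 4 Shipment 5 Shipment 6 Shipment 7.
Shipment 1: finishes 20, weight 16, w·C = 320
Shipment 2: finishes 25, weight 8, w·C = 200
Shipment 3: finishes 46, weight 7, w·C = 322
Shipment 4: finishes 58, weight 13, w·C = 754
Shipment 5: finishes 75, weight 9, w·C = 675
Shipment 6: finishes 78, weight 2, w·C = 156
Shipment 7: finishes 94, weight 5, w·C = 470
Sum = 320+200+322+754+675+156+470 = 2897.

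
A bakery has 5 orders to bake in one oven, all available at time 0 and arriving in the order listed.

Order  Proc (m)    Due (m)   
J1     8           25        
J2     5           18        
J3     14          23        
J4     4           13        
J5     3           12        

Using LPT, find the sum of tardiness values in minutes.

49

LPT (decreasing processing time): J3 J1 J2 J4 J5.
J3: 0→14, due 23, tardiness 0
J1: 14→22, due 25, tardiness 0
J2: 22→27, due 18, tardiness 9
J4: 27→31, due 13, tardiness 18
J5: 31→34, due 12, tardiness 22
Sum = 0+0+9+18+22 = 49.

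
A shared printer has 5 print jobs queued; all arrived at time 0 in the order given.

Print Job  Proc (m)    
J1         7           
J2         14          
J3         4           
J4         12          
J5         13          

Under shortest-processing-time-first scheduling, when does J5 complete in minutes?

SPT (increasing processing time): J3 J1 J4 J5 J2.
J3: 0→4
J1: 4→11
J4: 11→23
J5: 23→36

36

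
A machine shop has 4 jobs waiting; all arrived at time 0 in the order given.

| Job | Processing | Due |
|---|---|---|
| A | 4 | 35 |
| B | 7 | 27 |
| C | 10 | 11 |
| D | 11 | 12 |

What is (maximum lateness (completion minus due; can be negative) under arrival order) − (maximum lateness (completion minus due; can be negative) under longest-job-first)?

FIFO (arrival order): A B C D.
A: 0→4, due 35, lateness -31
B: 4→11, due 27, lateness -16
C: 11→21, due 11, lateness 10
D: 21→32, due 12, lateness 20
Maximum = 20.
LPT (decreasing processing time): D C B A.
D: 0→11, due 12, lateness -1
C: 11→21, due 11, lateness 10
B: 21→28, due 27, lateness 1
A: 28→32, due 35, lateness -3
Maximum = 10.
Difference = 20 − 10 = 10.

10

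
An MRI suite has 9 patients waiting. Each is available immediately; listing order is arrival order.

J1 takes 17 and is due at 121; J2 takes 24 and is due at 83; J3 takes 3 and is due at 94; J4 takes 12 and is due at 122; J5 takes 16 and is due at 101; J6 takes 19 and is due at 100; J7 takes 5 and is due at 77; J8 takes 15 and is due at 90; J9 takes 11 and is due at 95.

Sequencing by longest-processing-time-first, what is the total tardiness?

90

LPT (decreasing processing time): J2 J6 J1 J5 J8 J4 J9 J7 J3.
J2: 0→24, due 83, tardiness 0
J6: 24→43, due 100, tardiness 0
J1: 43→60, due 121, tardiness 0
J5: 60→76, due 101, tardiness 0
J8: 76→91, due 90, tardiness 1
J4: 91→103, due 122, tardiness 0
J9: 103→114, due 95, tardiness 19
J7: 114→119, due 77, tardiness 42
J3: 119→122, due 94, tardiness 28
Sum = 0+0+0+0+1+0+19+42+28 = 90.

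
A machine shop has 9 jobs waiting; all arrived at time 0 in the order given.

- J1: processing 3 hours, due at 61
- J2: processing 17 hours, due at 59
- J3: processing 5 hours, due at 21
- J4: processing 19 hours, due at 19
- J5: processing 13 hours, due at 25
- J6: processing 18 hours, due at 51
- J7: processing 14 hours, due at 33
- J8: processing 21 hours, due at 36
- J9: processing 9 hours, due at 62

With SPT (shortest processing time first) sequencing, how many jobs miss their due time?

SPT (increasing processing time): J1 J3 J9 J5 J7 J2 J6 J4 J8.
J1: 0→3, due 61, tardiness 0
J3: 3→8, due 21, tardiness 0
J9: 8→17, due 62, tardiness 0
J5: 17→30, due 25, tardiness 5
J7: 30→44, due 33, tardiness 11
J2: 44→61, due 59, tardiness 2
J6: 61→79, due 51, tardiness 28
J4: 79→98, due 19, tardiness 79
J8: 98→119, due 36, tardiness 83
Late jobs: 6.

6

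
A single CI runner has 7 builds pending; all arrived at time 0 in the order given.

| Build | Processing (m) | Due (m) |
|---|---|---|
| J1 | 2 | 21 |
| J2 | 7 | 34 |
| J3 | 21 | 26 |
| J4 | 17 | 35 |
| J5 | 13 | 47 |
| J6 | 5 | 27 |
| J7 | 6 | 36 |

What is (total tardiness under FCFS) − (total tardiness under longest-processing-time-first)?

FIFO (arrival order): J1 J2 J3 J4 J5 J6 J7.
J1: 0→2, due 21, tardiness 0
J2: 2→9, due 34, tardiness 0
J3: 9→30, due 26, tardiness 4
J4: 30→47, due 35, tardiness 12
J5: 47→60, due 47, tardiness 13
J6: 60→65, due 27, tardiness 38
J7: 65→71, due 36, tardiness 35
Sum = 0+0+4+12+13+38+35 = 102.
LPT (decreasing processing time): J3 J4 J5 J2 J7 J6 J1.
J3: 0→21, due 26, tardiness 0
J4: 21→38, due 35, tardiness 3
J5: 38→51, due 47, tardiness 4
J2: 51→58, due 34, tardiness 24
J7: 58→64, due 36, tardiness 28
J6: 64→69, due 27, tardiness 42
J1: 69→71, due 21, tardiness 50
Sum = 0+3+4+24+28+42+50 = 151.
Difference = 102 − 151 = -49.

-49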